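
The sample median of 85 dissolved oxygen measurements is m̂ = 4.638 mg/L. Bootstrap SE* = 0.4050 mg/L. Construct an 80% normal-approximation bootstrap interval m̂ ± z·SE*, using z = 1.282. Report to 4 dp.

(4.1188, 5.1572)

Margin = 1.282 × 0.4050 = 0.51921
Interval: 4.638 ± 0.51921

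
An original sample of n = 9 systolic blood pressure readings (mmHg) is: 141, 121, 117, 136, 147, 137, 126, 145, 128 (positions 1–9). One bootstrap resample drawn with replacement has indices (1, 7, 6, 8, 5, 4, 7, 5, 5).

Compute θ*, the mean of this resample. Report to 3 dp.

θ* = 139.111

Resample values: 141, 126, 137, 145, 147, 136, 126, 147, 147.
Mean = (141 + 126 + 137 + 145 + 147 + 136 + 126 + 147 + 147) / 9 = 1252.0 / 9 = 139.111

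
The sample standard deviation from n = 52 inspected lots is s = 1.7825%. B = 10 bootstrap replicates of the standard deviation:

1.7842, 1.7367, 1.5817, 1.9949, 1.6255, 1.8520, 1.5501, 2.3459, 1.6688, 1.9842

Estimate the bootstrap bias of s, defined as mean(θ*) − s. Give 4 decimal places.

mean(θ*) = (1.7842 + 1.7367 + 1.5817 + 1.9949 + 1.6255 + 1.8520 + 1.5501 + 2.3459 + 1.6688 + 1.9842) / 10 = 1.81240
bias = 1.81240 − 1.7825

bias = +0.0299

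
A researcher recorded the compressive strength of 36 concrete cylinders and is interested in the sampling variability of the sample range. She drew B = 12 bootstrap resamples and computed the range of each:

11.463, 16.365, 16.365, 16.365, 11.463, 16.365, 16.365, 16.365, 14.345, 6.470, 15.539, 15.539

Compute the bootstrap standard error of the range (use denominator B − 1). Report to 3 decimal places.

SE* = 3.103

Bootstrap SE is the standard deviation of the 12 replicate ranges.
Mean of replicates: (11.463 + 16.365 + 16.365 + 16.365 + 11.463 + 16.365 + 16.365 + 16.365 + 14.345 + 6.470 + 15.539 + 15.539) / 12 = 173.0090 / 12 = 14.4174
Sum of squared deviations: (−2.9544)² + (+1.9476)² + (+1.9476)² + (+1.9476)² + (−2.9544)² + (+1.9476)² + (+1.9476)² + (+1.9476)² + (−0.0724)² + (−7.9474)² + (+1.1216)² + (+1.1216)² = 105.8982
Variance = 105.8982 / 11 = 9.6271
SE* = √9.6271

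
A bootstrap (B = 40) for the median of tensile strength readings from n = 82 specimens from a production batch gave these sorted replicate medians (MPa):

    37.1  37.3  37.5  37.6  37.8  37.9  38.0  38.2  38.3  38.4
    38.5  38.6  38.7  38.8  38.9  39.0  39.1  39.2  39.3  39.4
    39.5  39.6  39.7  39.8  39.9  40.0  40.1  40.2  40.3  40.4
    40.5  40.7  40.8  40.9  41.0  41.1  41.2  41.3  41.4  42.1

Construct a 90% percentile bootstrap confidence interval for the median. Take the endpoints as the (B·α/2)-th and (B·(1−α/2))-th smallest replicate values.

α = 0.10; lower rank = 40 × 0.050 = 2; upper rank = 40 × 0.950 = 38.
The 2nd smallest replicate is 37.3; the 38th is 41.3.

(37.3, 41.3)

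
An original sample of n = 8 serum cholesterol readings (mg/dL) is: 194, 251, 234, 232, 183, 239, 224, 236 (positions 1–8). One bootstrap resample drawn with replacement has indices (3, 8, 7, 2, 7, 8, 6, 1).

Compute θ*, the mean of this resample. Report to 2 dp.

θ* = 229.75

Resample values: 234, 236, 224, 251, 224, 236, 239, 194.
Mean = (234 + 236 + 224 + 251 + 224 + 236 + 239 + 194) / 8 = 1838.0 / 8 = 229.75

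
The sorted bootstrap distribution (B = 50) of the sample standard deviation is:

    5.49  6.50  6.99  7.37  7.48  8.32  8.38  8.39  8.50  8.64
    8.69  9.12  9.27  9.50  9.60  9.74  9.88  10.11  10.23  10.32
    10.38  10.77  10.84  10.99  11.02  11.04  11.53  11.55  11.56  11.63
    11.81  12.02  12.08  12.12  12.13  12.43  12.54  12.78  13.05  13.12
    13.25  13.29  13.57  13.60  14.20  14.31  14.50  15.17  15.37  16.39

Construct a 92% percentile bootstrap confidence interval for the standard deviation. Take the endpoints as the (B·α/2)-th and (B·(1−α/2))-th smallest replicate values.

α = 0.08; lower rank = 50 × 0.040 = 2; upper rank = 50 × 0.960 = 48.
The 2nd smallest replicate is 6.50; the 48th is 15.17.

(6.50, 15.17)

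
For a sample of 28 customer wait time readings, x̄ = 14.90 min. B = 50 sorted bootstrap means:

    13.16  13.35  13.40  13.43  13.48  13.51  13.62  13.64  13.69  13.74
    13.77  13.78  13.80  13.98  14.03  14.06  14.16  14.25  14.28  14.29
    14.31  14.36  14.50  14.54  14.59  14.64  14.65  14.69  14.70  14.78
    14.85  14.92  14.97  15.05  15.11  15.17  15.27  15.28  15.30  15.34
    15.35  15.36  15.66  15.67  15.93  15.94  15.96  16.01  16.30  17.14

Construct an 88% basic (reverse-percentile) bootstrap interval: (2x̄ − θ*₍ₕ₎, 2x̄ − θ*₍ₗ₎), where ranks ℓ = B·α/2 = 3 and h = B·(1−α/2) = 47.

(13.84, 16.40)

Percentile endpoints at ranks 3 and 47: θ*₍3₎ = 13.40, θ*₍47₎ = 15.96.
Basic interval reflects these around x̄:
  lower = 2 × 14.90 − 15.96 = 13.84
  upper = 2 × 14.90 − 13.40 = 16.40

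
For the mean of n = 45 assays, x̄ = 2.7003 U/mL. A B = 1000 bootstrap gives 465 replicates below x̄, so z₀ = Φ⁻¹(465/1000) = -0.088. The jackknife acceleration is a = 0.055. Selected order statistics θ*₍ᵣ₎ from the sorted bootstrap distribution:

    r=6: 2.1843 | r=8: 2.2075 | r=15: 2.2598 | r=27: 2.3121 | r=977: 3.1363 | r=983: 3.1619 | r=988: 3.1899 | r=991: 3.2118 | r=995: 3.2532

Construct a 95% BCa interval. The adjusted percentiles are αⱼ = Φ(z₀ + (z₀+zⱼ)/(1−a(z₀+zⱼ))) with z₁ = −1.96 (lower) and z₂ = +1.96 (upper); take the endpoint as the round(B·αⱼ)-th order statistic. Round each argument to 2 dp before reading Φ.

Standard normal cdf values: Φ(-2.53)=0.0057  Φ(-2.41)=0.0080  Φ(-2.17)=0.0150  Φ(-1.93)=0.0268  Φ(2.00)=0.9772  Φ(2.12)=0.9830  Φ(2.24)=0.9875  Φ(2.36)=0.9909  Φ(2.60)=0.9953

(2.3121, 3.1363)

Lower: z₀ + z₁ = -0.088 + (-1.960) = -2.048; 1 − a(z₀+z₁) = 1 − (0.055)(-2.048) = 1.1126; argument = -0.088 + (-2.048)/1.1126 = -1.9287 → -1.93.
α₁ = Φ(-1.93) = 0.0268; rank = round(1000 × 0.0268) = 27; θ*₍27₎ = 2.3121.
Upper: z₀ + z₂ = 1.872; 1 − a(z₀+z₂) = 0.8970; argument = 1.9989 → 2.00; α₂ = 0.9772; rank = 977; θ*₍977₎ = 3.1363.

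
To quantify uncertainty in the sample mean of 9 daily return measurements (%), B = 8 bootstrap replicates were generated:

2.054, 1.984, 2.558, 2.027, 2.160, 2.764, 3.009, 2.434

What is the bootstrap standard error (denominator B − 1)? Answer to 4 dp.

Bootstrap SE is the standard deviation of the 8 replicate means.
Mean of replicates: (2.054 + 1.984 + 2.558 + 2.027 + 2.160 + 2.764 + 3.009 + 2.434) / 8 = 18.99000 / 8 = 2.37375
Sum of squared deviations: (−0.31975)² + (−0.38975)² + (+0.18425)² + (−0.34675)² + (−0.21375)² + (+0.39025)² + (+0.63525)² + (+0.06025)² = 1.01349
Variance = 1.01349 / 7 = 0.14478
SE* = √0.14478

SE* = 0.3805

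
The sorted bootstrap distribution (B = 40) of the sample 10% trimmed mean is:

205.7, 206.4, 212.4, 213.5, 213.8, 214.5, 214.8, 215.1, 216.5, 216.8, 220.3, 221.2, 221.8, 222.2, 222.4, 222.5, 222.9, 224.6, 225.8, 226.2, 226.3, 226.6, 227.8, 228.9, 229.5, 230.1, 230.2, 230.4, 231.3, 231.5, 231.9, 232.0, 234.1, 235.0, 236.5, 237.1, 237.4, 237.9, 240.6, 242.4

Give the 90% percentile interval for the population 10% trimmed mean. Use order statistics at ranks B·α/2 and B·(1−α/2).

α = 0.10; lower rank = 40 × 0.050 = 2; upper rank = 40 × 0.950 = 38.
The 2nd smallest replicate is 206.4; the 38th is 237.9.

(206.4, 237.9)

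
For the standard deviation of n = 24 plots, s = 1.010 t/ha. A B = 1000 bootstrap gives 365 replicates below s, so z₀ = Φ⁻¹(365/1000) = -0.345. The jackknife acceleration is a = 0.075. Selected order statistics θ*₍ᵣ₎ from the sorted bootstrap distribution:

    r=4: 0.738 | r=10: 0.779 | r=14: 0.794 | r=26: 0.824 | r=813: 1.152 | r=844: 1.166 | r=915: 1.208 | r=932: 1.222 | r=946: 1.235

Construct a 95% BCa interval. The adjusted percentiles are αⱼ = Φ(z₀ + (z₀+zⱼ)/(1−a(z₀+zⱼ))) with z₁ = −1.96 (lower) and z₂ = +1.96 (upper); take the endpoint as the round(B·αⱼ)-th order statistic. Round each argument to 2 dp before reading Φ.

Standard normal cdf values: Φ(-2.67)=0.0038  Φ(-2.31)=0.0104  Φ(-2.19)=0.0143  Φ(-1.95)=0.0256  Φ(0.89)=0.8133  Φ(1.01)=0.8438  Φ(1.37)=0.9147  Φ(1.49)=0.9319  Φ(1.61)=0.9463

(0.779, 1.222)

Lower: z₀ + z₁ = -0.345 + (-1.960) = -2.305; 1 − a(z₀+z₁) = 1 − (0.075)(-2.305) = 1.1729; argument = -0.345 + (-2.305)/1.1729 = -2.3103 → -2.31.
α₁ = Φ(-2.31) = 0.0104; rank = round(1000 × 0.0104) = 10; θ*₍10₎ = 0.779.
Upper: z₀ + z₂ = 1.615; 1 − a(z₀+z₂) = 0.8789; argument = 1.4926 → 1.49; α₂ = 0.9319; rank = 932; θ*₍932₎ = 1.222.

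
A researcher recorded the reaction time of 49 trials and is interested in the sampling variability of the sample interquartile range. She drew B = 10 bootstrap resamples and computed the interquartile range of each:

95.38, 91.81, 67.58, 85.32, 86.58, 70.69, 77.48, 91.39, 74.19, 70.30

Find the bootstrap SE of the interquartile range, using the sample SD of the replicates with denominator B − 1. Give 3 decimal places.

SE* = 10.225

Bootstrap SE is the standard deviation of the 10 replicate interquartile ranges.
Mean of replicates: (95.38 + 91.81 + 67.58 + 85.32 + 86.58 + 70.69 + 77.48 + 91.39 + 74.19 + 70.30) / 10 = 810.7200 / 10 = 81.0720
Sum of squared deviations: (+14.3080)² + (+10.7380)² + (−13.4920)² + (+4.2480)² + (+5.5080)² + (−10.3820)² + (−3.5920)² + (+10.3180)² + (−6.8820)² + (−10.7720)² = 940.9886
Variance = 940.9886 / 9 = 104.5543
SE* = √104.5543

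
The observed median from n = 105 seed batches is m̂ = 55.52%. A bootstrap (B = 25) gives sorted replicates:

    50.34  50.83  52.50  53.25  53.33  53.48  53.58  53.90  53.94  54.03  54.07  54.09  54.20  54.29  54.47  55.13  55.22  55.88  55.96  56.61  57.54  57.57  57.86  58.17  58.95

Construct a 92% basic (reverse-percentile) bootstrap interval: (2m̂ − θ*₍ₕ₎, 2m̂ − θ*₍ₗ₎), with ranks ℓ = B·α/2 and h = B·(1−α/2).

(52.87, 60.70)

Percentile endpoints at ranks 1 and 24: θ*₍1₎ = 50.34, θ*₍24₎ = 58.17.
Basic interval reflects these around m̂:
  lower = 2 × 55.52 − 58.17 = 52.87
  upper = 2 × 55.52 − 50.34 = 60.70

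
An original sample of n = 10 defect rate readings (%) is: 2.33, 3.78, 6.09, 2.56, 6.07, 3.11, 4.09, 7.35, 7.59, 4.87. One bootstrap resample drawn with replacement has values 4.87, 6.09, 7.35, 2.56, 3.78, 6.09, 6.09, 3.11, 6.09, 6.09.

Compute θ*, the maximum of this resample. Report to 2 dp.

θ* = 7.35

Maximum = 7.35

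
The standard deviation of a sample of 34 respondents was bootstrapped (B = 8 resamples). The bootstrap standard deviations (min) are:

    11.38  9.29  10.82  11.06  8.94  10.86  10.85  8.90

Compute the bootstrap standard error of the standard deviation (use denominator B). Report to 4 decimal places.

Bootstrap SE is the standard deviation of the 8 replicate standard deviations.
Mean of replicates: (11.38 + 9.29 + 10.82 + 11.06 + 8.94 + 10.86 + 10.85 + 8.90) / 8 = 82.10000 / 8 = 10.26250
Sum of squared deviations: (+1.11750)² + (−0.97250)² + (+0.55750)² + (+0.79750)² + (−1.32250)² + (+0.59750)² + (+0.58750)² + (−1.36250)² = 7.44895
Variance = 7.44895 / 8 = 0.93112
SE* = √0.93112

SE* = 0.9649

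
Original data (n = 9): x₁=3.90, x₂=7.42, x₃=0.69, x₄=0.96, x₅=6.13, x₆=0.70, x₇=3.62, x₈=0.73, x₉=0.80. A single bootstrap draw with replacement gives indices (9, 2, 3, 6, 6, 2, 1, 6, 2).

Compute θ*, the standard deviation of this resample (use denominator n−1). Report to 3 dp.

θ* = 3.252

Resample values: 0.80, 7.42, 0.69, 0.70, 0.70, 7.42, 3.90, 0.70, 7.42.
Mean = 3.3056; sum of squared deviations = 84.6250
s² = 84.6250 / 8 = 10.5781
s = √10.5781 = 3.252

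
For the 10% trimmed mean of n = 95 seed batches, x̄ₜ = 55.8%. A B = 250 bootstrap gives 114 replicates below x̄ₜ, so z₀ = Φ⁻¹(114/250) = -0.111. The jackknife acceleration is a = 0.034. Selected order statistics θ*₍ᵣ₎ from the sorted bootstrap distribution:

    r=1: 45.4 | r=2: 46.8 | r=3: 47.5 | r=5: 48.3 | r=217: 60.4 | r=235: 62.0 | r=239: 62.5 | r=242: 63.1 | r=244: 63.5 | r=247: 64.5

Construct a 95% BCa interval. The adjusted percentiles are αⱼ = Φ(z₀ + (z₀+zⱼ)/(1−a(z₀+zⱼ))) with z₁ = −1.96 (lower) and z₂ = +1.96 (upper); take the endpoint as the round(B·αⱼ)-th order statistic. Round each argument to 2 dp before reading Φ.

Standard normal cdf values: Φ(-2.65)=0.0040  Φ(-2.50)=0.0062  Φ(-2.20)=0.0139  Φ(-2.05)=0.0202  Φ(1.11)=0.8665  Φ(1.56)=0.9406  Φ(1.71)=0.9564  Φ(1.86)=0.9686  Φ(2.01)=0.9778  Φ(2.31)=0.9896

Lower: z₀ + z₁ = -0.111 + (-1.960) = -2.071; 1 − a(z₀+z₁) = 1 − (0.034)(-2.071) = 1.0704; argument = -0.111 + (-2.071)/1.0704 = -2.0458 → -2.05.
α₁ = Φ(-2.05) = 0.0202; rank = round(250 × 0.0202) = 5; θ*₍5₎ = 48.3.
Upper: z₀ + z₂ = 1.849; 1 − a(z₀+z₂) = 0.9371; argument = 1.8620 → 1.86; α₂ = 0.9686; rank = 242; θ*₍242₎ = 63.1.

(48.3, 63.1)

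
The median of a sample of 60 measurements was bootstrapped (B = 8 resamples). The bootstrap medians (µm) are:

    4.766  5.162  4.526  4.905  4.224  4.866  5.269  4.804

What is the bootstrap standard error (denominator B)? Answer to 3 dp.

SE* = 0.311

Bootstrap SE is the standard deviation of the 8 replicate medians.
Mean of replicates: (4.766 + 5.162 + 4.526 + 4.905 + 4.224 + 4.866 + 5.269 + 4.804) / 8 = 38.5220 / 8 = 4.8152
Sum of squared deviations: (−0.0492)² + (+0.3468)² + (−0.2893)² + (+0.0898)² + (−0.5912)² + (+0.0507)² + (+0.4538)² + (−0.0112)² = 0.7725
Variance = 0.7725 / 8 = 0.0966
SE* = √0.0966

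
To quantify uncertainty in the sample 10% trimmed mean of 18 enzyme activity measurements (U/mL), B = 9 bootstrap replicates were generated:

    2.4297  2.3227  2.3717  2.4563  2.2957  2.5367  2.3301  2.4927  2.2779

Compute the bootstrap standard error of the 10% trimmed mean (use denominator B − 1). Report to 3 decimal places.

Bootstrap SE is the standard deviation of the 9 replicate 10% trimmed means.
Mean of replicates: (2.4297 + 2.3227 + 2.3717 + 2.4563 + 2.2957 + 2.5367 + 2.3301 + 2.4927 + 2.2779) / 9 = 21.51350 / 9 = 2.39039
Sum of squared deviations: (+0.03931)² + (−0.06769)² + (−0.01869)² + (+0.06591)² + (−0.09469)² + (+0.14631)² + (−0.06029)² + (+0.10231)² + (−0.11249)² = 0.06795
Variance = 0.06795 / 8 = 0.00849
SE* = √0.00849

SE* = 0.092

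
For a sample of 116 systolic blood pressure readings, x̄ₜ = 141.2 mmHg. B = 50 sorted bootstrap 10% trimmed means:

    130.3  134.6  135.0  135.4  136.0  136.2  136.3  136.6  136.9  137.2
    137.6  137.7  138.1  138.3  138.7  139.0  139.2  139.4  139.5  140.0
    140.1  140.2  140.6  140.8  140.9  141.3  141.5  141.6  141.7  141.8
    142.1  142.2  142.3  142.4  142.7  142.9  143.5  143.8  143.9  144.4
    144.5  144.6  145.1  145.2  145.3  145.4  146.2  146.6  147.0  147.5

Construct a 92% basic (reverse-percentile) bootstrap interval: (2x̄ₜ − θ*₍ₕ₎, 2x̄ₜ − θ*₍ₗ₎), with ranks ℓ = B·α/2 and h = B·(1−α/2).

(135.8, 147.8)

Percentile endpoints at ranks 2 and 48: θ*₍2₎ = 134.6, θ*₍48₎ = 146.6.
Basic interval reflects these around x̄ₜ:
  lower = 2 × 141.2 − 146.6 = 135.8
  upper = 2 × 141.2 − 134.6 = 147.8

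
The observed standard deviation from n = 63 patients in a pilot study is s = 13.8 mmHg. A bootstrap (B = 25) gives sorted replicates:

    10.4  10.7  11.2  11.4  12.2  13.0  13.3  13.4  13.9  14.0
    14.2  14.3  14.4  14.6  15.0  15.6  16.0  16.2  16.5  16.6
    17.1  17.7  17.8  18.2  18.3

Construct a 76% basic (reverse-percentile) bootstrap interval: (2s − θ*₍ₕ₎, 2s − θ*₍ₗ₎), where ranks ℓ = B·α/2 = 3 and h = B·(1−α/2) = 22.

(9.9, 16.4)

Percentile endpoints at ranks 3 and 22: θ*₍3₎ = 11.2, θ*₍22₎ = 17.7.
Basic interval reflects these around s:
  lower = 2 × 13.8 − 17.7 = 9.9
  upper = 2 × 13.8 − 11.2 = 16.4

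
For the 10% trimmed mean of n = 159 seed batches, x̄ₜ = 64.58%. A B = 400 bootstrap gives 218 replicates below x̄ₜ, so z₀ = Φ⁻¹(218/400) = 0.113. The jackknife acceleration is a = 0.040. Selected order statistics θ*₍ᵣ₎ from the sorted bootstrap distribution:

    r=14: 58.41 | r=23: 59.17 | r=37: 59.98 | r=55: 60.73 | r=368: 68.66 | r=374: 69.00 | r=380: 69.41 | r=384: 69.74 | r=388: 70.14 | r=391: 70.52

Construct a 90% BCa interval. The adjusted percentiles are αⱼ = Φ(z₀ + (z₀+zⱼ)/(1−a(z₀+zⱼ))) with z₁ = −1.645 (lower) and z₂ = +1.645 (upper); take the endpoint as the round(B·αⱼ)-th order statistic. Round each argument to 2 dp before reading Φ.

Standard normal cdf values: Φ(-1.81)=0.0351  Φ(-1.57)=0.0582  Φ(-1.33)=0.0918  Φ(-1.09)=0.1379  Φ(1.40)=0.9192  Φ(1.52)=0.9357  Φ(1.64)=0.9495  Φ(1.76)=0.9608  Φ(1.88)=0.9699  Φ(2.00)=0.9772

(59.98, 70.52)

Lower: z₀ + z₁ = 0.113 + (-1.645) = -1.532; 1 − a(z₀+z₁) = 1 − (0.040)(-1.532) = 1.0613; argument = 0.113 + (-1.532)/1.0613 = -1.3305 → -1.33.
α₁ = Φ(-1.33) = 0.0918; rank = round(400 × 0.0918) = 37; θ*₍37₎ = 59.98.
Upper: z₀ + z₂ = 1.758; 1 − a(z₀+z₂) = 0.9297; argument = 2.0040 → 2.00; α₂ = 0.9772; rank = 391; θ*₍391₎ = 70.52.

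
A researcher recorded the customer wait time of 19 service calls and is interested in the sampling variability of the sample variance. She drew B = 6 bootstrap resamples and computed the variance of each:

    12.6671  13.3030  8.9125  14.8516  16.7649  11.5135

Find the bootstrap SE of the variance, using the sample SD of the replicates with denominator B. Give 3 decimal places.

SE* = 2.474

Bootstrap SE is the standard deviation of the 6 replicate variances.
Mean of replicates: (12.6671 + 13.3030 + 8.9125 + 14.8516 + 16.7649 + 11.5135) / 6 = 78.01260 / 6 = 13.00210
Sum of squared deviations: (−0.33500)² + (+0.30090)² + (−4.08960)² + (+1.84950)² + (+3.76280)² + (−1.48860)² = 36.72284
Variance = 36.72284 / 6 = 6.12047
SE* = √6.12047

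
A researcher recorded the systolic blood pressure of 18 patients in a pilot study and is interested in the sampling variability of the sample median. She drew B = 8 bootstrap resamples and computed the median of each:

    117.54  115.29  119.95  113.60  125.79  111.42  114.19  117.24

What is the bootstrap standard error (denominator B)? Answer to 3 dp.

SE* = 4.179

Bootstrap SE is the standard deviation of the 8 replicate medians.
Mean of replicates: (117.54 + 115.29 + 119.95 + 113.60 + 125.79 + 111.42 + 114.19 + 117.24) / 8 = 935.0200 / 8 = 116.8775
Sum of squared deviations: (+0.6625)² + (−1.5875)² + (+3.0725)² + (−3.2775)² + (+8.9125)² + (−5.4575)² + (−2.6875)² + (+0.3625)² = 139.7124
Variance = 139.7124 / 8 = 17.4640
SE* = √17.4640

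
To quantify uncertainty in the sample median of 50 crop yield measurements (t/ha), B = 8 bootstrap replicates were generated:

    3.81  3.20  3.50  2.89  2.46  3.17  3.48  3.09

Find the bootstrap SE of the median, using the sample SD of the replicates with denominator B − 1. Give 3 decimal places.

SE* = 0.414

Bootstrap SE is the standard deviation of the 8 replicate medians.
Mean of replicates: (3.81 + 3.20 + 3.50 + 2.89 + 2.46 + 3.17 + 3.48 + 3.09) / 8 = 25.6000 / 8 = 3.2000
Sum of squared deviations: (+0.6100)² + (+0.0000)² + (+0.3000)² + (−0.3100)² + (−0.7400)² + (−0.0300)² + (+0.2800)² + (−0.1100)² = 1.1972
Variance = 1.1972 / 7 = 0.1710
SE* = √0.1710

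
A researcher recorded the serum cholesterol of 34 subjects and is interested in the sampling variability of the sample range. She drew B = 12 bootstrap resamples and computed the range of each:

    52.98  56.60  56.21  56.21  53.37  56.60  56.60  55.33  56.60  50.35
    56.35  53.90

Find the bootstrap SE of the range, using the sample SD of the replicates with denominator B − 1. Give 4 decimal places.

Bootstrap SE is the standard deviation of the 12 replicate ranges.
Mean of replicates: (52.98 + 56.60 + 56.21 + 56.21 + 53.37 + 56.60 + 56.60 + 55.33 + 56.60 + 50.35 + 56.35 + 53.90) / 12 = 661.10000 / 12 = 55.09167
Sum of squared deviations: (−2.11167)² + (+1.50833)² + (+1.11833)² + (+1.11833)² + (−1.72167)² + (+1.50833)² + (+1.50833)² + (+0.23833)² + (+1.50833)² + (−4.74167)² + (+1.25833)² + (−1.19167)² = 44.56857
Variance = 44.56857 / 11 = 4.05169
SE* = √4.05169

SE* = 2.0129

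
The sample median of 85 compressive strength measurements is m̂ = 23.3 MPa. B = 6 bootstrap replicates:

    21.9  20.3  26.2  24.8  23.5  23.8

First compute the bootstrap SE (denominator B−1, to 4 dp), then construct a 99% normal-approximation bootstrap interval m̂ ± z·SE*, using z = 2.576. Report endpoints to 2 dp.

Mean of replicates = 23.4167; sum of squared deviations = 21.8283; SE* = √(21.8283/5) = 2.0894
Margin = 2.576 × 2.0894 = 5.382
Interval: 23.3 ± 5.382

(17.92, 28.68)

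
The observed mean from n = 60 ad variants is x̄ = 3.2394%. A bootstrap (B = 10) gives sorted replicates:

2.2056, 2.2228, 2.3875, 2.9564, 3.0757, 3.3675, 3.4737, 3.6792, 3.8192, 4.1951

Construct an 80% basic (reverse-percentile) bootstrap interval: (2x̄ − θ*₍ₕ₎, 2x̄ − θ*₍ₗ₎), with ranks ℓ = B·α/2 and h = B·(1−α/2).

Percentile endpoints at ranks 1 and 9: θ*₍1₎ = 2.2056, θ*₍9₎ = 3.8192.
Basic interval reflects these around x̄:
  lower = 2 × 3.2394 − 3.8192 = 2.6596
  upper = 2 × 3.2394 − 2.2056 = 4.2732

(2.6596, 4.2732)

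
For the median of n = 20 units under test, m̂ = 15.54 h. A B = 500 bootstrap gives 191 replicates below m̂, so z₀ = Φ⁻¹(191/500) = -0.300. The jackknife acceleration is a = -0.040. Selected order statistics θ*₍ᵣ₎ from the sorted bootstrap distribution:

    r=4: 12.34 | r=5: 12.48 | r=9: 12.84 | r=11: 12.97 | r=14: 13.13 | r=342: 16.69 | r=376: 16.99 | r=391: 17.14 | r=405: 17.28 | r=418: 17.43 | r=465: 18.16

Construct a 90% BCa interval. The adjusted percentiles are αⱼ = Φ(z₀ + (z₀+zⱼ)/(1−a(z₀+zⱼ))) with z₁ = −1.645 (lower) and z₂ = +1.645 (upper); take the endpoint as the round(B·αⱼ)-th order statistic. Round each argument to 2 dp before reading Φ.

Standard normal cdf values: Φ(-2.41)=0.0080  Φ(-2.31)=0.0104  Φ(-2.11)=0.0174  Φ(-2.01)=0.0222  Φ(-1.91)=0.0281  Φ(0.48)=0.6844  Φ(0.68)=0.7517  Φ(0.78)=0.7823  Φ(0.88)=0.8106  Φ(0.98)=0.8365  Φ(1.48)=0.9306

Lower: z₀ + z₁ = -0.300 + (-1.645) = -1.945; 1 − a(z₀+z₁) = 1 − (-0.040)(-1.945) = 0.9222; argument = -0.300 + (-1.945)/0.9222 = -2.4091 → -2.41.
α₁ = Φ(-2.41) = 0.0080; rank = round(500 × 0.0080) = 4; θ*₍4₎ = 12.34.
Upper: z₀ + z₂ = 1.345; 1 − a(z₀+z₂) = 1.0538; argument = 0.9763 → 0.98; α₂ = 0.8365; rank = 418; θ*₍418₎ = 17.43.

(12.34, 17.43)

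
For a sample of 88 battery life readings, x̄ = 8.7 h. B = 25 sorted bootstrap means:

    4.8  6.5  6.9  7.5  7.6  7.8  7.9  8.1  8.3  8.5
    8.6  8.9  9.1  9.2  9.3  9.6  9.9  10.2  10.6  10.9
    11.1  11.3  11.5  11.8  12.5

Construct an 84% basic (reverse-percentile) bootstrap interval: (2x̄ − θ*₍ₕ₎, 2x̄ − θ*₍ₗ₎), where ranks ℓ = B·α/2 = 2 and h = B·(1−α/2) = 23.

(5.9, 10.9)

Percentile endpoints at ranks 2 and 23: θ*₍2₎ = 6.5, θ*₍23₎ = 11.5.
Basic interval reflects these around x̄:
  lower = 2 × 8.7 − 11.5 = 5.9
  upper = 2 × 8.7 − 6.5 = 10.9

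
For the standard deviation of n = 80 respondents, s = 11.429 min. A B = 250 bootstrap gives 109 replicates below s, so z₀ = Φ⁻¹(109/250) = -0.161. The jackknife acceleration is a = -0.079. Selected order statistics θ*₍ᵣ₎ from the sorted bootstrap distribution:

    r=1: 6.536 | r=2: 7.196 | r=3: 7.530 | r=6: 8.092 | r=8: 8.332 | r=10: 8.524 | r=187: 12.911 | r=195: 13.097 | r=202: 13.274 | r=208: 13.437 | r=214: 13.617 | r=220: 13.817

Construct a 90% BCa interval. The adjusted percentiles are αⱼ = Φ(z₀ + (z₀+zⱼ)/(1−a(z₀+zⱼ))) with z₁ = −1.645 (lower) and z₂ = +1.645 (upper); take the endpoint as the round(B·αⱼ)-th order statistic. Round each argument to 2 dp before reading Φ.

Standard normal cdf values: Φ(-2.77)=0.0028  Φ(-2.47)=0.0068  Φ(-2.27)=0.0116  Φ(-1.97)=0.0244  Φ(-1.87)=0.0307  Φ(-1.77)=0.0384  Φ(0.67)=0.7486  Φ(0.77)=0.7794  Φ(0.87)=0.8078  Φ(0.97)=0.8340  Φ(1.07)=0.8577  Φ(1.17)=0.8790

Lower: z₀ + z₁ = -0.161 + (-1.645) = -1.806; 1 − a(z₀+z₁) = 1 − (-0.079)(-1.806) = 0.8573; argument = -0.161 + (-1.806)/0.8573 = -2.2675 → -2.27.
α₁ = Φ(-2.27) = 0.0116; rank = round(250 × 0.0116) = 3; θ*₍3₎ = 7.530.
Upper: z₀ + z₂ = 1.484; 1 − a(z₀+z₂) = 1.1172; argument = 1.1673 → 1.17; α₂ = 0.8790; rank = 220; θ*₍220₎ = 13.817.

(7.530, 13.817)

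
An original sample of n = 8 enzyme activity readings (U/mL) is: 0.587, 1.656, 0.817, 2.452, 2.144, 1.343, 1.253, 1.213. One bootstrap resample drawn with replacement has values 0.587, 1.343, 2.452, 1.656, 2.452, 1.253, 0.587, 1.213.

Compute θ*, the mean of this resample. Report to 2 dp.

θ* = 1.44

Mean = (0.587 + 1.343 + 2.452 + 1.656 + 2.452 + 1.253 + 0.587 + 1.213) / 8 = 11.5430 / 8 = 1.44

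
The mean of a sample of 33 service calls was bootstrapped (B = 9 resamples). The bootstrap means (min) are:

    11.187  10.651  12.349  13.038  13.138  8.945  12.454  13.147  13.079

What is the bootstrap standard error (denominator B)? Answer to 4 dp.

Bootstrap SE is the standard deviation of the 9 replicate means.
Mean of replicates: (11.187 + 10.651 + 12.349 + 13.038 + 13.138 + 8.945 + 12.454 + 13.147 + 13.079) / 9 = 107.98800 / 9 = 11.99867
Sum of squared deviations: (−0.81167)² + (−1.34767)² + (+0.35033)² + (+1.03933)² + (+1.13933)² + (−3.05367)² + (+0.45533)² + (+1.14833)² + (+1.08033)² = 16.99403
Variance = 16.99403 / 9 = 1.88823
SE* = √1.88823

SE* = 1.3741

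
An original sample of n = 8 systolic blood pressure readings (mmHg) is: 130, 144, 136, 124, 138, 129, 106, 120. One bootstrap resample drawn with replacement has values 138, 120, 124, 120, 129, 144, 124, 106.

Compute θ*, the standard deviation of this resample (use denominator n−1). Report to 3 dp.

θ* = 11.686

Mean = 125.6250; sum of squared deviations = 955.8750
s² = 955.8750 / 7 = 136.5536
s = √136.5536 = 11.686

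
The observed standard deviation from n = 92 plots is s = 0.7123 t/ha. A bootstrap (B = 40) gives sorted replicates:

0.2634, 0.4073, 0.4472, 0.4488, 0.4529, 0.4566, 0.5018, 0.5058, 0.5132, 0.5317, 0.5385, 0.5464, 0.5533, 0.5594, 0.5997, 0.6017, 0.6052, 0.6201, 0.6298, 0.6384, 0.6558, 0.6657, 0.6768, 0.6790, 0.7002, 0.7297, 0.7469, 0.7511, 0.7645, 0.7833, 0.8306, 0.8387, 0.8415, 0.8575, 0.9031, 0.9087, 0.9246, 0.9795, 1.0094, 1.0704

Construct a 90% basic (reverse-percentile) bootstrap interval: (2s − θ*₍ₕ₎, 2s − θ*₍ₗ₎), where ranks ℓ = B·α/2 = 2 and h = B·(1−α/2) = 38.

Percentile endpoints at ranks 2 and 38: θ*₍2₎ = 0.4073, θ*₍38₎ = 0.9795.
Basic interval reflects these around s:
  lower = 2 × 0.7123 − 0.9795 = 0.4451
  upper = 2 × 0.7123 − 0.4073 = 1.0173

(0.4451, 1.0173)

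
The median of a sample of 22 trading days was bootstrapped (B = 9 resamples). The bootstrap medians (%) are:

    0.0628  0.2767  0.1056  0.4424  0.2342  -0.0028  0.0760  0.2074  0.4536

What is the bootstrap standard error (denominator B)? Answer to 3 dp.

Bootstrap SE is the standard deviation of the 9 replicate medians.
Mean of replicates: (0.0628 + 0.2767 + 0.1056 + 0.4424 + 0.2342 + (-0.0028) + 0.0760 + 0.2074 + 0.4536) / 9 = 1.85590 / 9 = 0.20621
Sum of squared deviations: (−0.14341)² + (+0.07049)² + (−0.10061)² + (+0.23619)² + (+0.02799)² + (−0.20901)² + (−0.13021)² + (+0.00119)² + (+0.24739)² = 0.21407
Variance = 0.21407 / 9 = 0.02379
SE* = √0.02379

SE* = 0.154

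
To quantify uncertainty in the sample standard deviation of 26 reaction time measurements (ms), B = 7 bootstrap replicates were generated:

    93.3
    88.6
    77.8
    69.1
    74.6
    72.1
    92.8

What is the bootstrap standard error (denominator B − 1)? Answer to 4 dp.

Bootstrap SE is the standard deviation of the 7 replicate standard deviations.
Mean of replicates: (93.3 + 88.6 + 77.8 + 69.1 + 74.6 + 72.1 + 92.8) / 7 = 568.30000 / 7 = 81.18571
Sum of squared deviations: (+12.11429)² + (+7.41429)² + (−3.38571)² + (−12.08571)² + (−6.58571)² + (−9.08571)² + (+11.61429)² = 620.06857
Variance = 620.06857 / 6 = 103.34476
SE* = √103.34476

SE* = 10.1659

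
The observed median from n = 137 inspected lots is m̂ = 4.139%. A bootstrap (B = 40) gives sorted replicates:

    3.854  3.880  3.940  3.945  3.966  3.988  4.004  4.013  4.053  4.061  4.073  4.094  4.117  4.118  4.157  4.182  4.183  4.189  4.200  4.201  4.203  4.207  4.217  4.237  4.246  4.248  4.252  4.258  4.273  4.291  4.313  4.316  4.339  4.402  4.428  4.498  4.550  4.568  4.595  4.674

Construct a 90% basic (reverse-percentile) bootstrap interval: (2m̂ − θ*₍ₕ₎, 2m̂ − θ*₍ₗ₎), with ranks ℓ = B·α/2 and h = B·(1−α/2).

Percentile endpoints at ranks 2 and 38: θ*₍2₎ = 3.880, θ*₍38₎ = 4.568.
Basic interval reflects these around m̂:
  lower = 2 × 4.139 − 4.568 = 3.710
  upper = 2 × 4.139 − 3.880 = 4.398

(3.710, 4.398)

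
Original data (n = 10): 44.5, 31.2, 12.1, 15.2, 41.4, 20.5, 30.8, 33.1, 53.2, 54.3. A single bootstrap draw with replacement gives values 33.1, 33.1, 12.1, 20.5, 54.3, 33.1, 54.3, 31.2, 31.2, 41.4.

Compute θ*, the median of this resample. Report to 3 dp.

θ* = 33.100

Sorted: 12.1, 20.5, 31.2, 31.2, 33.1, 33.1, 33.1, 41.4, 54.3, 54.3
Median = average of the two middle values = 33.100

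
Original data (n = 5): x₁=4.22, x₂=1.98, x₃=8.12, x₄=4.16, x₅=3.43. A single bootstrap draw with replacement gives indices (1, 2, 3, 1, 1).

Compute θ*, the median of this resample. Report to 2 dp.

θ* = 4.22

Resample values: 4.22, 1.98, 8.12, 4.22, 4.22.
Sorted: 1.98, 4.22, 4.22, 4.22, 8.12
Median = middle value = 4.22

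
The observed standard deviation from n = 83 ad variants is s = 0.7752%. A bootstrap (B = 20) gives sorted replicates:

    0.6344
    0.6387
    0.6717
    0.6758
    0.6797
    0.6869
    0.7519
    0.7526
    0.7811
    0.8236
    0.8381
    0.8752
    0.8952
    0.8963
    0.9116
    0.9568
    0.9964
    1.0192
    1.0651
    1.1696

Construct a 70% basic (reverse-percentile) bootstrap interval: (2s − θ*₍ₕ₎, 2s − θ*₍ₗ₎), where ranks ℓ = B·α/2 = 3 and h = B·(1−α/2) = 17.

Percentile endpoints at ranks 3 and 17: θ*₍3₎ = 0.6717, θ*₍17₎ = 0.9964.
Basic interval reflects these around s:
  lower = 2 × 0.7752 − 0.9964 = 0.5540
  upper = 2 × 0.7752 − 0.6717 = 0.8787

(0.5540, 0.8787)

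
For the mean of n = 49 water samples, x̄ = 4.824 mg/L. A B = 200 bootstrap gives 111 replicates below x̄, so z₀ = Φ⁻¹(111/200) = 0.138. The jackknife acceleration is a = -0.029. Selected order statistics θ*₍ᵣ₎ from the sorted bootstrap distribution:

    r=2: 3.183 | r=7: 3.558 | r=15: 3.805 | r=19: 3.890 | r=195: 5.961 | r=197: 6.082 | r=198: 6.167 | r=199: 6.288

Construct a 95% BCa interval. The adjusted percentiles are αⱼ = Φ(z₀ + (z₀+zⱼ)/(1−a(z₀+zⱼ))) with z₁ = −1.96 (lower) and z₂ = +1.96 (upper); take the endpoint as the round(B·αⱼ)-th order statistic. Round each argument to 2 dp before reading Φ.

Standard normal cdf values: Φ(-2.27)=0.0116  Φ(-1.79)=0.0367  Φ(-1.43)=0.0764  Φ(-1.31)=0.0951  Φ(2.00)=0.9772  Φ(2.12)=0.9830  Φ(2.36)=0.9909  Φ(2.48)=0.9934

(3.558, 6.082)

Lower: z₀ + z₁ = 0.138 + (-1.960) = -1.822; 1 − a(z₀+z₁) = 1 − (-0.029)(-1.822) = 0.9472; argument = 0.138 + (-1.822)/0.9472 = -1.7856 → -1.79.
α₁ = Φ(-1.79) = 0.0367; rank = round(200 × 0.0367) = 7; θ*₍7₎ = 3.558.
Upper: z₀ + z₂ = 2.098; 1 − a(z₀+z₂) = 1.0608; argument = 2.1157 → 2.12; α₂ = 0.9830; rank = 197; θ*₍197₎ = 6.082.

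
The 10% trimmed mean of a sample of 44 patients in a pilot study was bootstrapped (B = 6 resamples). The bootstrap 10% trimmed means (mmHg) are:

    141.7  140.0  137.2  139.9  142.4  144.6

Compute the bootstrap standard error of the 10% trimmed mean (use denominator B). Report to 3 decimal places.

Bootstrap SE is the standard deviation of the 6 replicate 10% trimmed means.
Mean of replicates: (141.7 + 140.0 + 137.2 + 139.9 + 142.4 + 144.6) / 6 = 845.8000 / 6 = 140.9667
Sum of squared deviations: (+0.7333)² + (−0.9667)² + (−3.7667)² + (−1.0667)² + (+1.4333)² + (+3.6333)² = 32.0533
Variance = 32.0533 / 6 = 5.3422
SE* = √5.3422

SE* = 2.311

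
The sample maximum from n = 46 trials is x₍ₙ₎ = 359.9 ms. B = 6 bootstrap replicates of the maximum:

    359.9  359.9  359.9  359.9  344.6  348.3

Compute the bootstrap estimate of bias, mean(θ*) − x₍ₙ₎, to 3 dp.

mean(θ*) = (359.9 + 359.9 + 359.9 + 359.9 + 344.6 + 348.3) / 6 = 355.4167
bias = 355.4167 − 359.9

bias = −4.483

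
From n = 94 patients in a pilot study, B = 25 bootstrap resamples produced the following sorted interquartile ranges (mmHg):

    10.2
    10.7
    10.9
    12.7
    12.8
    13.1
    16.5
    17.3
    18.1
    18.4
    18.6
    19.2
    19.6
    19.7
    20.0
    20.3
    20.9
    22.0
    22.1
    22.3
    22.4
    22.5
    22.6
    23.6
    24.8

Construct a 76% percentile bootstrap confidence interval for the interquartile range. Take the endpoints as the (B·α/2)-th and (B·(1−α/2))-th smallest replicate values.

(10.9, 22.5)

α = 0.24; lower rank = 25 × 0.120 = 3; upper rank = 25 × 0.880 = 22.
The 3rd smallest replicate is 10.9; the 22nd is 22.5.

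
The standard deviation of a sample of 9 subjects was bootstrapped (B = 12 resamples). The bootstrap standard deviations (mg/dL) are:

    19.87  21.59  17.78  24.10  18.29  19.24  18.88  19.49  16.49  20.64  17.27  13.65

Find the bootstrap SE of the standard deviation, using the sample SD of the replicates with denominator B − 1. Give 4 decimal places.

Bootstrap SE is the standard deviation of the 12 replicate standard deviations.
Mean of replicates: (19.87 + 21.59 + 17.78 + 24.10 + 18.29 + 19.24 + 18.88 + 19.49 + 16.49 + 20.64 + 17.27 + 13.65) / 12 = 227.29000 / 12 = 18.94083
Sum of squared deviations: (+0.92917)² + (+2.64917)² + (−1.16083)² + (+5.15917)² + (−0.65083)² + (+0.29917)² + (−0.06083)² + (+0.54917)² + (−2.45083)² + (+1.69917)² + (−1.67083)² + (−5.29083)² = 76.34269
Variance = 76.34269 / 11 = 6.94024
SE* = √6.94024

SE* = 2.6344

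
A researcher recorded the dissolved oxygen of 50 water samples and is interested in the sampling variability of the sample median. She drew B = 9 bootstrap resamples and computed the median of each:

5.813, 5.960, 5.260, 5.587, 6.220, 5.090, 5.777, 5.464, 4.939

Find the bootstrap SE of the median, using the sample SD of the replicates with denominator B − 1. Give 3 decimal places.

Bootstrap SE is the standard deviation of the 9 replicate medians.
Mean of replicates: (5.813 + 5.960 + 5.260 + 5.587 + 6.220 + 5.090 + 5.777 + 5.464 + 4.939) / 9 = 50.1100 / 9 = 5.5678
Sum of squared deviations: (+0.2452)² + (+0.3922)² + (−0.3078)² + (+0.0192)² + (+0.6522)² + (−0.4778)² + (+0.2092)² + (−0.1038)² + (−0.6288)² = 1.4126
Variance = 1.4126 / 8 = 0.1766
SE* = √0.1766

SE* = 0.420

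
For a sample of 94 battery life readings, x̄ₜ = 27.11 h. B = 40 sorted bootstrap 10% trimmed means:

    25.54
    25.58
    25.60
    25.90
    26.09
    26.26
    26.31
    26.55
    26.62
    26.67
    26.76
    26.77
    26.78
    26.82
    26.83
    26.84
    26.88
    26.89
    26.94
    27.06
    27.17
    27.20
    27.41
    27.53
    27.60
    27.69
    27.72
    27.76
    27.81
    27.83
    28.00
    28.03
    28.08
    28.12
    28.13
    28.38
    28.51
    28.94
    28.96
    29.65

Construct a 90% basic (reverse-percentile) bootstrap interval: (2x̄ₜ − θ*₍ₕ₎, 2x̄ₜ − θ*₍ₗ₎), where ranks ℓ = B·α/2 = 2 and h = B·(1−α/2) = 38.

Percentile endpoints at ranks 2 and 38: θ*₍2₎ = 25.58, θ*₍38₎ = 28.94.
Basic interval reflects these around x̄ₜ:
  lower = 2 × 27.11 − 28.94 = 25.28
  upper = 2 × 27.11 − 25.58 = 28.64

(25.28, 28.64)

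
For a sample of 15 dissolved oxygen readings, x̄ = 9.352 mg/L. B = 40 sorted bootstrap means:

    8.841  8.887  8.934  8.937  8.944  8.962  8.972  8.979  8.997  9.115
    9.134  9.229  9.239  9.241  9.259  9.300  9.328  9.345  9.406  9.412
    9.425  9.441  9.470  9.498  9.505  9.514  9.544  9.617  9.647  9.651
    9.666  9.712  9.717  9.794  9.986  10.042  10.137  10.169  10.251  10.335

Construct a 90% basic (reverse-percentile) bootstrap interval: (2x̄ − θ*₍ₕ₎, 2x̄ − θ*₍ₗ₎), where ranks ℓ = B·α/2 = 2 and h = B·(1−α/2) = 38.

Percentile endpoints at ranks 2 and 38: θ*₍2₎ = 8.887, θ*₍38₎ = 10.169.
Basic interval reflects these around x̄:
  lower = 2 × 9.352 − 10.169 = 8.535
  upper = 2 × 9.352 − 8.887 = 9.817

(8.535, 9.817)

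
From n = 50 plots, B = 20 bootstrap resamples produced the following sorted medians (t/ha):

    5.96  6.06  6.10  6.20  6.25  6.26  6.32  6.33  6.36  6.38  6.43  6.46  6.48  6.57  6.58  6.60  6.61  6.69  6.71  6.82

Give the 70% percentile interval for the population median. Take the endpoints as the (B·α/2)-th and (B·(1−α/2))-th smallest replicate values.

α = 0.30; lower rank = 20 × 0.150 = 3; upper rank = 20 × 0.850 = 17.
The 3rd smallest replicate is 6.10; the 17th is 6.61.

(6.10, 6.61)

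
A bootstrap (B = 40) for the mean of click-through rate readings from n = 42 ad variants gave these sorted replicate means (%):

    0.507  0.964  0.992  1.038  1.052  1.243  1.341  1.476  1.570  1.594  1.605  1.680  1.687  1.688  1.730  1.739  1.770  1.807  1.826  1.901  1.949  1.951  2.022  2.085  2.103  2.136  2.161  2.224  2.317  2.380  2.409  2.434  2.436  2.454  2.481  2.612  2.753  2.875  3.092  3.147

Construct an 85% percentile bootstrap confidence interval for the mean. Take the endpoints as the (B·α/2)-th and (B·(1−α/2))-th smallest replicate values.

(0.992, 2.753)

α = 0.15; lower rank = 40 × 0.075 = 3; upper rank = 40 × 0.925 = 37.
The 3rd smallest replicate is 0.992; the 37th is 2.753.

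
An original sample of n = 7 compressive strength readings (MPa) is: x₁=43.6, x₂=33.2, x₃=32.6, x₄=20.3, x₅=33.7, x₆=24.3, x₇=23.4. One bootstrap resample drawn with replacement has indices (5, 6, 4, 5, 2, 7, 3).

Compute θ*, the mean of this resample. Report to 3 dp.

Resample values: 33.7, 24.3, 20.3, 33.7, 33.2, 23.4, 32.6.
Mean = (33.7 + 24.3 + 20.3 + 33.7 + 33.2 + 23.4 + 32.6) / 7 = 201.20 / 7 = 28.743

θ* = 28.743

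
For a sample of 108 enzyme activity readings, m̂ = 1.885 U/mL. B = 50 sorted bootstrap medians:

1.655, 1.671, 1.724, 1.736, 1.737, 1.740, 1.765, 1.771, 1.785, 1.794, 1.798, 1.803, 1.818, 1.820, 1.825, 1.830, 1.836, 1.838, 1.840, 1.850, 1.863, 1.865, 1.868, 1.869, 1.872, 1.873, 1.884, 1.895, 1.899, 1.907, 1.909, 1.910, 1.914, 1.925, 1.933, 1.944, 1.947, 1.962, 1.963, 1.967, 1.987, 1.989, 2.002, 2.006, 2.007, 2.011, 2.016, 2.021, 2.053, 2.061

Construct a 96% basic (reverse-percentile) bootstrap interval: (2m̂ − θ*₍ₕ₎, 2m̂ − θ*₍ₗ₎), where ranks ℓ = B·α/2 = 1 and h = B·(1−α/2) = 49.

Percentile endpoints at ranks 1 and 49: θ*₍1₎ = 1.655, θ*₍49₎ = 2.053.
Basic interval reflects these around m̂:
  lower = 2 × 1.885 − 2.053 = 1.717
  upper = 2 × 1.885 − 1.655 = 2.115

(1.717, 2.115)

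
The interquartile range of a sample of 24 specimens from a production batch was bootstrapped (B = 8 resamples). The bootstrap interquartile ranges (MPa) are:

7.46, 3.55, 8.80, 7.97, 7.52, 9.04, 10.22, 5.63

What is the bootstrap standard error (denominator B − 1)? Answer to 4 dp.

Bootstrap SE is the standard deviation of the 8 replicate interquartile ranges.
Mean of replicates: (7.46 + 3.55 + 8.80 + 7.97 + 7.52 + 9.04 + 10.22 + 5.63) / 8 = 60.19000 / 8 = 7.52375
Sum of squared deviations: (−0.06375)² + (−3.97375)² + (+1.27625)² + (+0.44625)² + (−0.00375)² + (+1.51625)² + (+2.69625)² + (−1.89375)² = 30.77779
Variance = 30.77779 / 7 = 4.39683
SE* = √4.39683

SE* = 2.0969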